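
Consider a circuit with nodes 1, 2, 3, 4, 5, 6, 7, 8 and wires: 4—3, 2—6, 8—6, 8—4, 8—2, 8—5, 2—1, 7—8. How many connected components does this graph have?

Starting from 1 we can reach 1, 2, 3, 4, 5, 6, 7, 8. That is one component of size 8.
Total: 1 component.

1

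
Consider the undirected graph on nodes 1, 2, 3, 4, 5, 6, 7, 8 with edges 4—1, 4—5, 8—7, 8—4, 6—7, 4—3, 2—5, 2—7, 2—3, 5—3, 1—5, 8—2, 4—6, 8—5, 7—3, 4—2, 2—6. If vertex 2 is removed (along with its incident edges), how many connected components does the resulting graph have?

With 2 gone, the remaining components are: {1, 3, 4, 5, 6, 7, 8}.
That is 1 component.

1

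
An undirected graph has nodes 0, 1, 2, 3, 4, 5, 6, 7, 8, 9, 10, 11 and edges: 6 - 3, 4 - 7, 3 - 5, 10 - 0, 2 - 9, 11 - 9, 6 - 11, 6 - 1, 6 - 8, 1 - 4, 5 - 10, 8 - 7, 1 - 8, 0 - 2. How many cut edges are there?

0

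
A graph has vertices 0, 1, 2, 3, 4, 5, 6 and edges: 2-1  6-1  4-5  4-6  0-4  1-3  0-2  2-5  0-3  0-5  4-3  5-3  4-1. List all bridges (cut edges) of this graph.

none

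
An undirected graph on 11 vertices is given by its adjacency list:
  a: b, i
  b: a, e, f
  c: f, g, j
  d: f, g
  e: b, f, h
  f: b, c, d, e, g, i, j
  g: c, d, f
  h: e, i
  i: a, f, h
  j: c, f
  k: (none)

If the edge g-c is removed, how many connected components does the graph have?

2

g and c are still connected via g-f-c, so the component count stays at 2.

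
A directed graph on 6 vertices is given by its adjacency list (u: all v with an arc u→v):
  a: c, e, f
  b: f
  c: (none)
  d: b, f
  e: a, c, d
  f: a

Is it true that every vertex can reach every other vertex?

No

There is no directed path from c to a, so the graph is not strongly connected.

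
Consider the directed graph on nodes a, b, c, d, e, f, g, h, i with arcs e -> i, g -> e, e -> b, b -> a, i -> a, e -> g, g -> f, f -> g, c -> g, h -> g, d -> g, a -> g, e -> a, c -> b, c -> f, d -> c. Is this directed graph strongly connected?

No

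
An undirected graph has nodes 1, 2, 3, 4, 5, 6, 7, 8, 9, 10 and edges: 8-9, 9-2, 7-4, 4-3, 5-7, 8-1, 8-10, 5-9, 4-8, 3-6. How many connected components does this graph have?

1

Starting from 1 we can reach 1, 2, 3, 4, 5, 6, 7, 8, 9, 10. That is one component of size 10.
Total: 1 component.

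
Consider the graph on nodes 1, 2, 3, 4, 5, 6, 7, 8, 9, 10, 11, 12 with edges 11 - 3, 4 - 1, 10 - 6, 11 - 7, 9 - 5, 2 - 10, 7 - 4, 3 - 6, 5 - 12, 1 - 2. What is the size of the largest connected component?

8

8 is isolated — a component by itself.
Starting from 5 we can reach 5, 9, 12. That is one component of size 3.
Starting from 1 we can reach 1, 2, 3, 4, 6, 7, 10, 11. That is one component of size 8.
The largest has 8 vertices.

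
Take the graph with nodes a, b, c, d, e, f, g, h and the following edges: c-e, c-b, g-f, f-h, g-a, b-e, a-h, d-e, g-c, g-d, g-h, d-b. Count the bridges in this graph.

The edges on the cycle g-f-h-g are not bridges since each lies on that cycle.
Every edge lies on some cycle, so there are no bridges.

0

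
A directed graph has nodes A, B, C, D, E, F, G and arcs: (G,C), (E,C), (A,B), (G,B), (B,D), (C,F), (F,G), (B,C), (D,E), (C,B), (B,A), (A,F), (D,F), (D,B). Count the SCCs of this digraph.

1

{A, B, C, D, E, F, G} are all mutually reachable — one SCC of size 7.
That gives 1 strongly connected component.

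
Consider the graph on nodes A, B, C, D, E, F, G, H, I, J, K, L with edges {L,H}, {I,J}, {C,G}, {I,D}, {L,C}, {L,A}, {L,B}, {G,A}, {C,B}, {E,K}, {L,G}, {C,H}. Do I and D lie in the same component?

Yes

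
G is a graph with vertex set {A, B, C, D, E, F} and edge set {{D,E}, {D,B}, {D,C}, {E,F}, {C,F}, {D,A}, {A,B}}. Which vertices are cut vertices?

D

Removing D increases the component count from 1 to 2, so D is a cut vertex.
By contrast removing B leaves 1 component; it is not a cut vertex. No other vertex is a cut vertex either.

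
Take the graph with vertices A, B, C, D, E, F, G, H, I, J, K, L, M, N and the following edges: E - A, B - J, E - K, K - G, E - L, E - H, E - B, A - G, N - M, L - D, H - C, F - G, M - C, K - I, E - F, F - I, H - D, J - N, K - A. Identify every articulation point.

Removing E increases the component count from 1 to 2, so E is a cut vertex.
By contrast removing K leaves 1 component; it is not a cut vertex. No other vertex is a cut vertex either.

E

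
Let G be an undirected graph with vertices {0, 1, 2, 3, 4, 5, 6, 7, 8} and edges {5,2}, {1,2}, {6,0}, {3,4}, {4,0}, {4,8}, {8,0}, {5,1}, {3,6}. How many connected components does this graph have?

3

7 is isolated — a component by itself.
Starting from 1 we can reach 1, 2, 5. That is one component of size 3.
Starting from 0 we can reach 0, 3, 4, 6, 8. That is one component of size 5.
Total: 3 components.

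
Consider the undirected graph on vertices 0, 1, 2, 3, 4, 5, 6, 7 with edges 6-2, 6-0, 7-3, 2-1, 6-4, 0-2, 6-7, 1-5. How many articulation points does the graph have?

Removing 1 increases the component count from 1 to 2, so 1 is a cut vertex.
Removing 2 increases the component count from 1 to 2, so 2 is a cut vertex.
Removing 6 increases the component count from 1 to 3, so 6 is a cut vertex.
Likewise 7 is a cut vertex.
By contrast removing 4 leaves 1 component; it is not a cut vertex. No other vertex is a cut vertex either.

4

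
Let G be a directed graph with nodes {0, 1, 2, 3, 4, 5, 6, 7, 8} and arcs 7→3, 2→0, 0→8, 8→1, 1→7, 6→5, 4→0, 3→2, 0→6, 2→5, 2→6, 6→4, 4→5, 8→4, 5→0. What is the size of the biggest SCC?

9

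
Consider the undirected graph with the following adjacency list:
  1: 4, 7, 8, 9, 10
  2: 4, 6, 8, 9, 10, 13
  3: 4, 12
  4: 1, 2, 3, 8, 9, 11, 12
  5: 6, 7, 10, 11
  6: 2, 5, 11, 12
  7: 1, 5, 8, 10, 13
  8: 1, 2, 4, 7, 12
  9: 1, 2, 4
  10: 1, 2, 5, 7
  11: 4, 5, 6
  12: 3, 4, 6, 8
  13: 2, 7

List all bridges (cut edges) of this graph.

The edges on the cycle 12-4-11-5-7-8-12 are not bridges since each lies on that cycle.
Every edge lies on some cycle, so there are no bridges.

none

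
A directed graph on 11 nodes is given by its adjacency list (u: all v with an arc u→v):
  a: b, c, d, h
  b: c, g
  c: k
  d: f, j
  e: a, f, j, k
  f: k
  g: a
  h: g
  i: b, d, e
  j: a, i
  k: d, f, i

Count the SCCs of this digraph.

1

{a, b, c, d, e, f, g, h, i, j, k} are all mutually reachable — one SCC of size 11.
That gives 1 strongly connected component.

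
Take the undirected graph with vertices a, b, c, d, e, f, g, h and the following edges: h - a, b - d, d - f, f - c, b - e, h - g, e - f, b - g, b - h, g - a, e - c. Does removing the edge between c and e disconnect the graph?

No

After removing c - e, the path c-f-e still connects them, so the edge is not a bridge.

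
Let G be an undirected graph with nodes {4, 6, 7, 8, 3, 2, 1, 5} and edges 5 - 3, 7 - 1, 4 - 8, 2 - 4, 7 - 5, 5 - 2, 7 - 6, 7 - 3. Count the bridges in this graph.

5

The edges on the cycle 7-5-3-7 are not bridges since each lies on that cycle.
But removing 2 - 4 disconnects 2 from 4; removing 7 - 6 disconnects 7 from 6; removing 7 - 1 disconnects 7 from 1; removing 5 - 2 disconnects 5 from 2 — these are bridges.
In total 5 edges are bridges.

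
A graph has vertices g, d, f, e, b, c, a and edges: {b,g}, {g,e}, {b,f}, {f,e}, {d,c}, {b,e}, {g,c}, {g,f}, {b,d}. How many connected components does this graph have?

2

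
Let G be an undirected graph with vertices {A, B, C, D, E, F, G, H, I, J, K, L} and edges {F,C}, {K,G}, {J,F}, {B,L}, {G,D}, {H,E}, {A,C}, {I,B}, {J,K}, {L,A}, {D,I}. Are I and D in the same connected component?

From I we can reach A, B, C, D, F, G, I, J, K, L, which includes D.

Yes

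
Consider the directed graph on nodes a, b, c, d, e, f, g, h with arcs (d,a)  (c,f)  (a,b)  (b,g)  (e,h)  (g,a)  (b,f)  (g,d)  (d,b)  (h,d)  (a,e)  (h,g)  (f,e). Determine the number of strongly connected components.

2

{a, b, d, e, f, g, h} are all mutually reachable — one SCC of size 7.
{c} is an SCC by itself.
That gives 2 strongly connected components.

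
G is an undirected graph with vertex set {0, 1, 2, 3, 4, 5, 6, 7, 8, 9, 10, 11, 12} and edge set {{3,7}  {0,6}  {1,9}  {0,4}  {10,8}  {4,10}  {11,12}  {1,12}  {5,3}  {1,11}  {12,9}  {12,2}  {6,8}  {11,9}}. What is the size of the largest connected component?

5

Starting from 3 we can reach 3, 5, 7. That is one component of size 3.
Starting from 0 we can reach 0, 4, 6, 8, 10. That is one component of size 5.
Starting from 1 we can reach 1, 2, 9, 11, 12. That is one component of size 5.
The largest has 5 vertices.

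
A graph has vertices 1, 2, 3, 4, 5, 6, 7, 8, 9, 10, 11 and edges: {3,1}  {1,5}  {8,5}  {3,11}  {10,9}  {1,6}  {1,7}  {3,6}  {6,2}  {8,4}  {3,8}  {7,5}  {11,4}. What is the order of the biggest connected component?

9

Starting from 9 we can reach 9, 10. That is one component of size 2.
Starting from 1 we can reach 1, 2, 3, 4, 5, 6, 7, 8, 11. That is one component of size 9.
The largest has 9 vertices.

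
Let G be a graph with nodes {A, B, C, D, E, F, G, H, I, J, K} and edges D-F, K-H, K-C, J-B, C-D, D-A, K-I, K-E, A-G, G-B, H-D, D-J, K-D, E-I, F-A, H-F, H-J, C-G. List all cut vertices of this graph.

K

Removing K increases the component count from 1 to 2, so K is a cut vertex.
By contrast removing G leaves 1 component; it is not a cut vertex. No other vertex is a cut vertex either.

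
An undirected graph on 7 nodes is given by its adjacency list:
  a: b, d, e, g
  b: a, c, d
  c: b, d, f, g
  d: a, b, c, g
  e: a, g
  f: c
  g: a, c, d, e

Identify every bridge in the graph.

c-f

The edges on the cycle b-c-g-e-a-d-b are not bridges since each lies on that cycle.
But removing f-c disconnects f from c — this is a bridge.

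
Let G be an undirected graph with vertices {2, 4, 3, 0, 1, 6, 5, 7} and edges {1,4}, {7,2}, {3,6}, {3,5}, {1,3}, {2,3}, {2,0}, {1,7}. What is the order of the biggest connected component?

8

Starting from 0 we can reach 0, 1, 2, 3, 4, 5, 6, 7. That is one component of size 8.
The largest has 8 vertices.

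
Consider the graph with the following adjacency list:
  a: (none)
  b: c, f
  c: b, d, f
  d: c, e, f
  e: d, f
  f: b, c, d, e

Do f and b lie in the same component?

From f we can reach b, c, d, e, f, which includes b.

Yes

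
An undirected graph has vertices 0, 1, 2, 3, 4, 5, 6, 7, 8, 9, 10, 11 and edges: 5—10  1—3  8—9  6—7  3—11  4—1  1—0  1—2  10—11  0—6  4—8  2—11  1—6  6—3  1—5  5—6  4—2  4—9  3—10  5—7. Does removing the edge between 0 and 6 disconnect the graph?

After removing 0—6, the path 0-1-6 still connects them, so the edge is not a bridge.

No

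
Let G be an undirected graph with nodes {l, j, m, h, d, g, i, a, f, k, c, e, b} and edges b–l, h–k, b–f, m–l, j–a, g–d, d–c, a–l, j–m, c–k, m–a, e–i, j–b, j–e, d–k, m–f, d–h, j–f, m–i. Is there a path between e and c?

No

The component containing e is {a, b, e, f, i, j, l, m}, and c is not in it.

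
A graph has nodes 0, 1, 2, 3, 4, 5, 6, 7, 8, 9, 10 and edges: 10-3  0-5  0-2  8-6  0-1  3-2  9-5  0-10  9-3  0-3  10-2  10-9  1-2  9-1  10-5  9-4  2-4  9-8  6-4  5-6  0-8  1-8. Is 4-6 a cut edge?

After removing 4-6, the path 4-9-8-6 still connects them, so the edge is not a bridge.

No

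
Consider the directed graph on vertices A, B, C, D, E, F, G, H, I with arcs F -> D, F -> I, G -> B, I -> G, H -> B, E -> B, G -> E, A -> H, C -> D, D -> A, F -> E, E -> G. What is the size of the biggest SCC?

{E, G} are all mutually reachable — one SCC of size 2.
{I} is an SCC by itself.
{H} is an SCC by itself.
{C} is an SCC by itself.
{B} is an SCC by itself.
(and 3 more singleton SCCs)
The largest has 2 vertices.

2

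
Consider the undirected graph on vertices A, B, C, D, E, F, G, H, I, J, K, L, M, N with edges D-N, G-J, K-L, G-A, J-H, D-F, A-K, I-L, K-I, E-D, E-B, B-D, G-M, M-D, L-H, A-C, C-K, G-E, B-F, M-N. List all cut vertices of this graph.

Removing G increases the component count from 1 to 2, so G is a cut vertex.
By contrast removing A leaves 1 component; it is not a cut vertex. No other vertex is a cut vertex either.

G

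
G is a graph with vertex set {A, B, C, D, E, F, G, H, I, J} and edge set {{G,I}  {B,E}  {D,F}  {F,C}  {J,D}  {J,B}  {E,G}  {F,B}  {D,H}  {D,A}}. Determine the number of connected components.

1

Starting from A we can reach A, B, C, D, E, F, G, H, I, J. That is one component of size 10.
Total: 1 component.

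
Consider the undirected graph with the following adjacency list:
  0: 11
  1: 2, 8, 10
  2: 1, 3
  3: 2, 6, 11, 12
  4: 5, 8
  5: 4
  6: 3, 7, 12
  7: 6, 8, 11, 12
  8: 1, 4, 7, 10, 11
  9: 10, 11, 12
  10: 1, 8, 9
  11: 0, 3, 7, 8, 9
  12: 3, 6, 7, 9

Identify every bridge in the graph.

The edges on the cycle 11-3-2-1-8-11 are not bridges since each lies on that cycle.
But removing 4-5 disconnects 4 from 5; removing 8-4 disconnects 8 from 4; removing 0-11 disconnects 0 from 11 — these are bridges.

0-11, 4-5, 4-8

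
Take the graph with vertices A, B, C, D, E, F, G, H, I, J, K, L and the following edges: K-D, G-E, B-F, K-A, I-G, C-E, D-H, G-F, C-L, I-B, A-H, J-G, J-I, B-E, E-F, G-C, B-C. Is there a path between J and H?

The component containing J is {B, C, E, F, G, I, J, L}, and H is not in it.

No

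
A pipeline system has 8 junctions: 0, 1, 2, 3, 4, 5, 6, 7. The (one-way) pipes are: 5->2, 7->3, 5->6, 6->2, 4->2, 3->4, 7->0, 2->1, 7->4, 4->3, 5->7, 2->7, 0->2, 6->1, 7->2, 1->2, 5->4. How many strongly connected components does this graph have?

{0, 1, 2, 3, 4, 7} are all mutually reachable — one SCC of size 6.
{6} is an SCC by itself.
{5} is an SCC by itself.
That gives 3 strongly connected components.

3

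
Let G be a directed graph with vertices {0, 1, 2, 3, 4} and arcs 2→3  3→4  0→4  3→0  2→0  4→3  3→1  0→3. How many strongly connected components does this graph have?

3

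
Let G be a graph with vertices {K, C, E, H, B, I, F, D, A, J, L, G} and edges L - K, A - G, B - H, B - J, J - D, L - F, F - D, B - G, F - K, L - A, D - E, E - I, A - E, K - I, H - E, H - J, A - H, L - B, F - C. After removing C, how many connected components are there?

1

With C gone, the remaining components are: {A, B, D, E, F, G, H, I, J, K, L}.
That is 1 component.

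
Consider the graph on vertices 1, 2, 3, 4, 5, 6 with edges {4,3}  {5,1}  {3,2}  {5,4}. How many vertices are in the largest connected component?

6 is isolated — a component by itself.
Starting from 1 we can reach 1, 2, 3, 4, 5. That is one component of size 5.
The largest has 5 vertices.

5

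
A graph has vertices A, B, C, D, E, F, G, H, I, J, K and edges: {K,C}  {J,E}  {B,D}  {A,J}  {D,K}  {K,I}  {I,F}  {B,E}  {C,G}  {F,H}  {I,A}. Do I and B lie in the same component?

Yes

From I we can reach A, B, C, D, E, F, G, H, I, J, K, which includes B.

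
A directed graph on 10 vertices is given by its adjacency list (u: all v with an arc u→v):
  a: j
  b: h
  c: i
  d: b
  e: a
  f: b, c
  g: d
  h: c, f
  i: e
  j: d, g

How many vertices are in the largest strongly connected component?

10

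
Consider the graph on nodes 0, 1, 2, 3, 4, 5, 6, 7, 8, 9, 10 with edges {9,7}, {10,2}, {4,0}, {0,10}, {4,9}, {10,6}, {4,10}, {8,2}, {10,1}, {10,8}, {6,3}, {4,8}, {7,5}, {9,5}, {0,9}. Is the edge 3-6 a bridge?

Removing 3-6 leaves no path between 3 and 6: the component count goes from 1 to 2. So it is a bridge.

Yes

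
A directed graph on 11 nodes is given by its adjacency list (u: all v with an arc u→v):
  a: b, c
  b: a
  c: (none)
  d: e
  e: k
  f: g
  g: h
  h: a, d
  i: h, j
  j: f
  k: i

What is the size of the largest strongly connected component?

{d, e, f, g, h, i, j, k} are all mutually reachable — one SCC of size 8.
{a, b} are all mutually reachable — one SCC of size 2.
{c} is an SCC by itself.
The largest has 8 vertices.

8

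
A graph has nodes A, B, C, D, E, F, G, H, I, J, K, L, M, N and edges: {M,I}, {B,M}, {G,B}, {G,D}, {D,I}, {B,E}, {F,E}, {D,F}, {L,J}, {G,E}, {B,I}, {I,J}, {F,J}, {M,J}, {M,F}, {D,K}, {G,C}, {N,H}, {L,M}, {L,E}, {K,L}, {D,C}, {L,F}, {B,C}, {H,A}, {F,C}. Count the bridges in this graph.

2

The edges on the cycle G-D-K-L-J-M-B-G are not bridges since each lies on that cycle.
But removing H–A disconnects H from A; removing N–H disconnects N from H — these are bridges.
That makes 2 bridges.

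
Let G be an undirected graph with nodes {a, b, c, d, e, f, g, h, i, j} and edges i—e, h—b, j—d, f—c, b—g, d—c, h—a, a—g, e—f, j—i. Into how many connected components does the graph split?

2

Starting from a we can reach a, b, g, h. That is one component of size 4.
Starting from c we can reach c, d, e, f, i, j. That is one component of size 6.
Total: 2 components.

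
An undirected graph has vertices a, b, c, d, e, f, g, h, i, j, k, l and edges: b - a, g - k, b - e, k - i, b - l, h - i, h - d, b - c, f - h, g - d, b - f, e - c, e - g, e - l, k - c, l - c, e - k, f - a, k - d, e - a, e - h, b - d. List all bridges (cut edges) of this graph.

The edges on the cycle b-e-g-k-i-h-f-b are not bridges since each lies on that cycle.
Every edge lies on some cycle, so there are no bridges.

none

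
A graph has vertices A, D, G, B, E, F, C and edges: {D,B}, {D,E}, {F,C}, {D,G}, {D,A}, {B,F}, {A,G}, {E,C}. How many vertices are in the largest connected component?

Starting from A we can reach A, B, C, D, E, F, G. That is one component of size 7.
The largest has 7 vertices.

7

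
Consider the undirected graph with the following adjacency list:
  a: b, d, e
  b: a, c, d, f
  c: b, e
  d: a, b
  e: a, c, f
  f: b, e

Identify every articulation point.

none

Removing e, for instance, still leaves 1 component. No single vertex removal increases the component count — the graph has no articulation points.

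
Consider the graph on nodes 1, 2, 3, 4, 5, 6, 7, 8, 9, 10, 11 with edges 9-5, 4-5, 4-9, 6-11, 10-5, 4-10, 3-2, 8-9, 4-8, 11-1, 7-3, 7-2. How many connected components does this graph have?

Starting from 2 we can reach 2, 3, 7. That is one component of size 3.
Starting from 1 we can reach 1, 6, 11. That is one component of size 3.
Starting from 4 we can reach 4, 5, 8, 9, 10. That is one component of size 5.
Total: 3 components.

3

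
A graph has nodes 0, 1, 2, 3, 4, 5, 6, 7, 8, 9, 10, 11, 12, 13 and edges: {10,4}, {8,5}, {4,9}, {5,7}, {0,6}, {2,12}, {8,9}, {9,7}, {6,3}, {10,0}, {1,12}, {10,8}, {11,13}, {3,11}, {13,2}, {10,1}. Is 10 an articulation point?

Yes

Deleting 10 raises the number of components from 1 to 2, so 10 is a cut vertex.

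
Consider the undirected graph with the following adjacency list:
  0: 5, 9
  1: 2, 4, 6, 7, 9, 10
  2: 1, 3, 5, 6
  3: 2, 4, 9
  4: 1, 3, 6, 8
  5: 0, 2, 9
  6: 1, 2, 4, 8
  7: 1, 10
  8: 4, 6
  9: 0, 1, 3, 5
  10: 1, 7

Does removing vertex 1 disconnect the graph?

Deleting 1 raises the number of components from 1 to 2, so 1 is a cut vertex.

Yes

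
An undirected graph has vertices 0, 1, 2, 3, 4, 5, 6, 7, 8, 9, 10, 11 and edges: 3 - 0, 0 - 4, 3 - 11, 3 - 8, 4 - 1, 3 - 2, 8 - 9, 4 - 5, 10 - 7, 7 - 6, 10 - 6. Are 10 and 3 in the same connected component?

No

The component containing 10 is {6, 7, 10}, and 3 is not in it.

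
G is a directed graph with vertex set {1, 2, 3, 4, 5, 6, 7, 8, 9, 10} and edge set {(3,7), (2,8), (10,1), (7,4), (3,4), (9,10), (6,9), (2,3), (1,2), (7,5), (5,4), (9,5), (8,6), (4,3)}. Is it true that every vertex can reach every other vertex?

No

There is no directed path from 4 to 1, so the graph is not strongly connected.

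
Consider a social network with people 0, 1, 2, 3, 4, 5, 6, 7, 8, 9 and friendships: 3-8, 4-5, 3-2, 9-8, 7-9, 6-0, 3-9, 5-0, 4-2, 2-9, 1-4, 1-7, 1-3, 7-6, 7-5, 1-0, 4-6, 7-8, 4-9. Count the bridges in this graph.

The edges on the cycle 1-7-6-4-1 are not bridges since each lies on that cycle.
Every edge lies on some cycle, so there are no bridges.

0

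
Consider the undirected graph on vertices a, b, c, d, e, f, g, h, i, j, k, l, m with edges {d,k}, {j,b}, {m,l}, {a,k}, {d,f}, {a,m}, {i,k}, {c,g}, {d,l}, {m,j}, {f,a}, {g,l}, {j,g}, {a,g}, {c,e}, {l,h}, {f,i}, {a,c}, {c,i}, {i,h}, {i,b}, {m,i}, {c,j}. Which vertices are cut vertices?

Removing c increases the component count from 1 to 2, so c is a cut vertex.
By contrast removing i leaves 1 component; it is not a cut vertex. No other vertex is a cut vertex either.

c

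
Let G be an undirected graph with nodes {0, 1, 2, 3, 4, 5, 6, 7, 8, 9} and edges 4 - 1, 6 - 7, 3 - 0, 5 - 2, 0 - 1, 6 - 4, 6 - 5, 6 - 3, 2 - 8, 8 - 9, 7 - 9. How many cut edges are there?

The edges on the cycle 6-3-0-1-4-6 are not bridges since each lies on that cycle.
Every edge lies on some cycle, so there are no bridges.

0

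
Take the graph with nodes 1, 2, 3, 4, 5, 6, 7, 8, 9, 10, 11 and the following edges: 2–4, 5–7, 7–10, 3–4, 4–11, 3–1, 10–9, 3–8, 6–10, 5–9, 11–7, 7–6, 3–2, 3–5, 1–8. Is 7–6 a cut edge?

No

After removing 7–6, the path 7-10-6 still connects them, so the edge is not a bridge.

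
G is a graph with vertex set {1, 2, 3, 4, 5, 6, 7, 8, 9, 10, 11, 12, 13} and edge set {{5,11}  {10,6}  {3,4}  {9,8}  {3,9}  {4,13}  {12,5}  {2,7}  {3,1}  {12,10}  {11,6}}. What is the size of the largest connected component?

6

Starting from 2 we can reach 2, 7. That is one component of size 2.
Starting from 5 we can reach 5, 6, 10, 11, 12. That is one component of size 5.
Starting from 1 we can reach 1, 3, 4, 8, 9, 13. That is one component of size 6.
The largest has 6 vertices.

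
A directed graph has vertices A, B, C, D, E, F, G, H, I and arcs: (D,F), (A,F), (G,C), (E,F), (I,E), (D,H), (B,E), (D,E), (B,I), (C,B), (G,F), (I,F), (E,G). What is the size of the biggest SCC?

5

{B, C, E, G, I} are all mutually reachable — one SCC of size 5.
{D} is an SCC by itself.
{A} is an SCC by itself.
{H} is an SCC by itself.
{F} is an SCC by itself.
The largest has 5 vertices.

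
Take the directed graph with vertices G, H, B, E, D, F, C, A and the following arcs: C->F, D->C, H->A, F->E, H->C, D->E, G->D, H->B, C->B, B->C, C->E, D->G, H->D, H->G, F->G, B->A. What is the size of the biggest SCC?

{B, C, D, F, G} are all mutually reachable — one SCC of size 5.
{A} is an SCC by itself.
{E} is an SCC by itself.
{H} is an SCC by itself.
The largest has 5 vertices.

5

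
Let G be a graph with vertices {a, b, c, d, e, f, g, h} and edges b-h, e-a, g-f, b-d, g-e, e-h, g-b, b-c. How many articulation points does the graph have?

Removing b increases the component count from 1 to 3, so b is a cut vertex.
Removing e increases the component count from 1 to 2, so e is a cut vertex.
Removing g increases the component count from 1 to 2, so g is a cut vertex.
By contrast removing d leaves 1 component; it is not a cut vertex. No other vertex is a cut vertex either.

3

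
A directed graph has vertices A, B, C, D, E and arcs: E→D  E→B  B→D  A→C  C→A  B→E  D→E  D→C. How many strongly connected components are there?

{B, D, E} are all mutually reachable — one SCC of size 3.
{A, C} are all mutually reachable — one SCC of size 2.
That gives 2 strongly connected components.

2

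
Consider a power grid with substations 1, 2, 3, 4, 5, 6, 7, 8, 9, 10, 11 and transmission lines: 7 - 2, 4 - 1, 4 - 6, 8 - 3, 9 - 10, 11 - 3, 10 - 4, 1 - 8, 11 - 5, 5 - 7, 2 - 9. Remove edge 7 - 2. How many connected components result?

7 and 2 are still connected via 7-5-11-3-8-1-4-10-9-2, so the component count stays at 1.

1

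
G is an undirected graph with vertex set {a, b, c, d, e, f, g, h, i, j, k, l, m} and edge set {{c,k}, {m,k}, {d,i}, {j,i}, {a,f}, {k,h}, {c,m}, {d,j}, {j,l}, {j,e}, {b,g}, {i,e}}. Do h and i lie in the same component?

No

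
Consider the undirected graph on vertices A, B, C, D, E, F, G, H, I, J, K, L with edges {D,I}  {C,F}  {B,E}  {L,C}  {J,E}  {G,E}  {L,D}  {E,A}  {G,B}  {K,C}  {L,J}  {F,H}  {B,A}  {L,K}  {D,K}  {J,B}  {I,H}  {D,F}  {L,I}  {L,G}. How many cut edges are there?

The edges on the cycle G-B-A-E-G are not bridges since each lies on that cycle.
Every edge lies on some cycle, so there are no bridges.

0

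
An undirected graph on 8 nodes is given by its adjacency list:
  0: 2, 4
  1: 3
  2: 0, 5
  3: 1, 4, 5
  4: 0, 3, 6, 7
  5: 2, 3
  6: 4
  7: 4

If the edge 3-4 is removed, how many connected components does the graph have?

1

3 and 4 are still connected via 3-5-2-0-4, so the component count stays at 1.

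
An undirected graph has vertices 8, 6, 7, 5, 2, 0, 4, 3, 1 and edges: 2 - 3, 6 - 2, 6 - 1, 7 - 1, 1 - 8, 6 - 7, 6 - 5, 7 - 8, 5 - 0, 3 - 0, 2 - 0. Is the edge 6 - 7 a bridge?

No

After removing 6 - 7, the path 6-1-7 still connects them, so the edge is not a bridge.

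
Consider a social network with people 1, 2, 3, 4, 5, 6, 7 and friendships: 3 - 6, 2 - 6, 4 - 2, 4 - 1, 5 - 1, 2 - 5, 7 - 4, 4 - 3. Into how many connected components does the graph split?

Starting from 1 we can reach 1, 2, 3, 4, 5, 6, 7. That is one component of size 7.
Total: 1 component.

1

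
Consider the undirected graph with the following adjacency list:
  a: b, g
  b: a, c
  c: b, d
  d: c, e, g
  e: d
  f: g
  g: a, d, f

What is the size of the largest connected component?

Starting from a we can reach a, b, c, d, e, f, g. That is one component of size 7.
The largest has 7 vertices.

7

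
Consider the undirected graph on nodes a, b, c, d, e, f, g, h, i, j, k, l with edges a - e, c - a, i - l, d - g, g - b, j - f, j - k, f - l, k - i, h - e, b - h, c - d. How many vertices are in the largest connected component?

Starting from f we can reach f, i, j, k, l. That is one component of size 5.
Starting from a we can reach a, b, c, d, e, g, h. That is one component of size 7.
The largest has 7 vertices.

7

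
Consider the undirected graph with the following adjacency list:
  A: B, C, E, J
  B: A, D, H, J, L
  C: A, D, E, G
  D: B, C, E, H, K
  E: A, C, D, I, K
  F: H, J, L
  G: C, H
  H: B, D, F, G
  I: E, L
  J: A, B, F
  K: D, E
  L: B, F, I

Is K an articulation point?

No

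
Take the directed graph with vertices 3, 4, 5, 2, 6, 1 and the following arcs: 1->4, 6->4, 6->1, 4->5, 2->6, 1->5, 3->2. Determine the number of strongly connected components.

6

{4} is an SCC by itself.
{3} is an SCC by itself.
{5} is an SCC by itself.
{2} is an SCC by itself.
{6} is an SCC by itself.
(and 1 more singleton SCC)
That gives 6 strongly connected components.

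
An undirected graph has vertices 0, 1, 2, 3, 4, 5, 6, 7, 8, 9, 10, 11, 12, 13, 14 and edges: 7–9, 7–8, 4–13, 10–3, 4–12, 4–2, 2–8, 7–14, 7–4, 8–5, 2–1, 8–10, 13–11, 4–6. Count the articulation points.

6

Removing 2 increases the component count from 2 to 3, so 2 is a cut vertex.
Removing 4 increases the component count from 2 to 5, so 4 is a cut vertex.
Removing 7 increases the component count from 2 to 4, so 7 is a cut vertex.
Likewise 8, 10, 13 are cut vertices.
By contrast removing 1 leaves 2 components; it is not a cut vertex. No other vertex is a cut vertex either.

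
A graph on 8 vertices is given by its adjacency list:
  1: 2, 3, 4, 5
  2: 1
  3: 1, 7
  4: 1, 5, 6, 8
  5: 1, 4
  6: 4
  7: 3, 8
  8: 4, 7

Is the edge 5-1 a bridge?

After removing 5-1, the path 5-4-1 still connects them, so the edge is not a bridge.

No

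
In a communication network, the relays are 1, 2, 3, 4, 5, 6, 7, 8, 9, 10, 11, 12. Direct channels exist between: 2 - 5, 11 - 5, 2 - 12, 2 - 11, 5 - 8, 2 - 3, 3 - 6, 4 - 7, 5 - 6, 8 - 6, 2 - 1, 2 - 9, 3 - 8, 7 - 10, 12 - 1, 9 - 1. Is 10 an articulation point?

No

Deleting 10 leaves 2 components (was 2), so 10 is not a cut vertex.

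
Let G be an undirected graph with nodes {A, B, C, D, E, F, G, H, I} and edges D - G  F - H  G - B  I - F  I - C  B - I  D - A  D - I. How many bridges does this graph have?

The edges on the cycle D-G-B-I-D are not bridges since each lies on that cycle.
But removing I - C disconnects I from C; removing F - H disconnects F from H; removing I - F disconnects I from F; removing D - A disconnects D from A — these are bridges.
That makes 4 bridges.

4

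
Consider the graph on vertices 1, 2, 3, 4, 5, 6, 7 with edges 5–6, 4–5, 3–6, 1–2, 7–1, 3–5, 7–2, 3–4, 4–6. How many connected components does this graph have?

2

Starting from 1 we can reach 1, 2, 7. That is one component of size 3.
Starting from 3 we can reach 3, 4, 5, 6. That is one component of size 4.
Total: 2 components.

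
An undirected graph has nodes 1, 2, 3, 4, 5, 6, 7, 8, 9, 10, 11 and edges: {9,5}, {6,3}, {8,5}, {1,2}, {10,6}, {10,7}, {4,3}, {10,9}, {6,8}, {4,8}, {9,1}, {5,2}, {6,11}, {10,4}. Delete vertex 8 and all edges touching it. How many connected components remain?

1

With 8 gone, the remaining components are: {1, 2, 3, 4, 5, 6, 7, 9, 10, 11}.
That is 1 component.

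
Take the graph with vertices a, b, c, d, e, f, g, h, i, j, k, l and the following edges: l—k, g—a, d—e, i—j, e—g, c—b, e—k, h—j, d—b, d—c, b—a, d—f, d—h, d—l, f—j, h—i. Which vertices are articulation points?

d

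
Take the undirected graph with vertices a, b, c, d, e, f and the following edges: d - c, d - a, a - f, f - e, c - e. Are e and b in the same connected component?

No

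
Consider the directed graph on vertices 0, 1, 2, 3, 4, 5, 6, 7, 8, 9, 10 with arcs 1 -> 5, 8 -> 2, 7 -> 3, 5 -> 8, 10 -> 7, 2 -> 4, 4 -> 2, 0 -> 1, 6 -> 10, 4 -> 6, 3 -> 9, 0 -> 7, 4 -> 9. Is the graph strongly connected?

No

There is no directed path from 10 to 1, so the graph is not strongly connected.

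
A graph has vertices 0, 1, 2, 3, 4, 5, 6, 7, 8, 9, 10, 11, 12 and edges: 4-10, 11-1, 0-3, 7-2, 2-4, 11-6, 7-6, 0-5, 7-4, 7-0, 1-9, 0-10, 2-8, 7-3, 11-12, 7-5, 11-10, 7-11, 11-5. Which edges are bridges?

The edges on the cycle 7-2-4-7 are not bridges since each lies on that cycle.
But removing 2-8 disconnects 2 from 8; removing 1-11 disconnects 1 from 11; removing 1-9 disconnects 1 from 9; removing 12-11 disconnects 12 from 11 — these are bridges.

1-11, 1-9, 11-12, 2-8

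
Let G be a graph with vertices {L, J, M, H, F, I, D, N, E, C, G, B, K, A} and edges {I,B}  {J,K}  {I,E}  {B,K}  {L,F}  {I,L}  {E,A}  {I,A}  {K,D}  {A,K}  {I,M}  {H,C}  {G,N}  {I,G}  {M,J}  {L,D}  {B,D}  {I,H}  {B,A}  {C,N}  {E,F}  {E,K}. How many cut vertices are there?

1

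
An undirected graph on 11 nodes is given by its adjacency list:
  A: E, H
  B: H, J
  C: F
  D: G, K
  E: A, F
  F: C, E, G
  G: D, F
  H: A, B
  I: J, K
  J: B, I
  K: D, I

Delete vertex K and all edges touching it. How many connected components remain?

1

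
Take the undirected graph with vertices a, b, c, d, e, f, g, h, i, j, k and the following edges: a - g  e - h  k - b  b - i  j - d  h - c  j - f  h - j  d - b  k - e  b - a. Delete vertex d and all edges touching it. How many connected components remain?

1

With d gone, the remaining components are: {a, b, c, e, f, g, h, i, j, k}.
That is 1 component.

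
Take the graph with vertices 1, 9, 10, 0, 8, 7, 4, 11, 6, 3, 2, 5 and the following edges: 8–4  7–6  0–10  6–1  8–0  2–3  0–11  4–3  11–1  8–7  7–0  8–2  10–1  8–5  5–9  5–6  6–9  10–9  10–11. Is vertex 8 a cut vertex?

Yes

Deleting 8 raises the number of components from 1 to 2, so 8 is a cut vertex.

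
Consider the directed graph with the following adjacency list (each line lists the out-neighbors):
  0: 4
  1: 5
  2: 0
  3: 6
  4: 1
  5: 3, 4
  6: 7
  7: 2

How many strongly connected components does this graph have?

1

{0, 1, 2, 3, 4, 5, 6, 7} are all mutually reachable — one SCC of size 8.
That gives 1 strongly connected component.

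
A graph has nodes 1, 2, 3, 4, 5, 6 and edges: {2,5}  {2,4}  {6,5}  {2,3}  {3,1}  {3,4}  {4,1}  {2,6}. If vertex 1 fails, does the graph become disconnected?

No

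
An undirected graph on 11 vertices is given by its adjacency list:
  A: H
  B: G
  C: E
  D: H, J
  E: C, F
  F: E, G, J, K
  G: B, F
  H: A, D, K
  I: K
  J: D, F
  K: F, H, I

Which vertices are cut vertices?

E, F, G, H, K

Removing E increases the component count from 1 to 2, so E is a cut vertex.
Removing F increases the component count from 1 to 3, so F is a cut vertex.
Removing G increases the component count from 1 to 2, so G is a cut vertex.
Likewise H, K are cut vertices.
By contrast removing B leaves 1 component; it is not a cut vertex. No other vertex is a cut vertex either.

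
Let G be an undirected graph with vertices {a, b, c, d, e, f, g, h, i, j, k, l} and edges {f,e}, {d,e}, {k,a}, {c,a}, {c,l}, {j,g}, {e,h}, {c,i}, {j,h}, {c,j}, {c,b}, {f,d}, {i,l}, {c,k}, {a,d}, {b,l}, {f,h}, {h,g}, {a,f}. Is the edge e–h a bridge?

After removing e–h, the path e-f-h still connects them, so the edge is not a bridge.

No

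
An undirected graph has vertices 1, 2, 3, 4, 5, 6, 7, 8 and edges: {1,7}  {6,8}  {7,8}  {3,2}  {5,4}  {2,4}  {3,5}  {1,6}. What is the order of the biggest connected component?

Starting from 2 we can reach 2, 3, 4, 5. That is one component of size 4.
Starting from 1 we can reach 1, 6, 7, 8. That is one component of size 4.
The largest has 4 vertices.

4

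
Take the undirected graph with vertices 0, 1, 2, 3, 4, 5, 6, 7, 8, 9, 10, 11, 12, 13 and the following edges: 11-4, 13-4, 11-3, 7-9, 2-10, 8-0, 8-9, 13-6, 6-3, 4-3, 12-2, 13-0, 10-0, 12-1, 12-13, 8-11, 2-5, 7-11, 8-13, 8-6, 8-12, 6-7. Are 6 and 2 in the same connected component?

Yes

From 6 we can reach 0, 1, 2, 3, 4, 5, 6, 7, 8, 9, 10, 11, 12, 13, which includes 2.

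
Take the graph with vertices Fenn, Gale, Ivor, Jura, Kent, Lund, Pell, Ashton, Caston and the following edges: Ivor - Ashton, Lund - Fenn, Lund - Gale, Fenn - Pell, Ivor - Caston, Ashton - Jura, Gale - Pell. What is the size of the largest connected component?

Kent is isolated — a component by itself.
Starting from Fenn we can reach Fenn, Gale, Lund, Pell. That is one component of size 4.
Starting from Ivor we can reach Ivor, Jura, Ashton, Caston. That is one component of size 4.
The largest has 4 vertices.

4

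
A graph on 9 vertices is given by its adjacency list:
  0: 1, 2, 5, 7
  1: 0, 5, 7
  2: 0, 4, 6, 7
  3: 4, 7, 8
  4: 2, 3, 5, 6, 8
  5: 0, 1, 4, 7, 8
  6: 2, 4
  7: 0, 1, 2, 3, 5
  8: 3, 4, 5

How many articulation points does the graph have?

Removing 8, for instance, still leaves 1 component. No single vertex removal increases the component count — the graph has no articulation points.

0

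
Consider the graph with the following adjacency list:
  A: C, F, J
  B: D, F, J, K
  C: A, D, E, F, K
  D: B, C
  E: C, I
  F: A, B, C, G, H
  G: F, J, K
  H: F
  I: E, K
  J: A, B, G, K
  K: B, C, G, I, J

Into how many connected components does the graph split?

1

Starting from A we can reach A, B, C, D, E, F, G, H, I, J, K. That is one component of size 11.
Total: 1 component.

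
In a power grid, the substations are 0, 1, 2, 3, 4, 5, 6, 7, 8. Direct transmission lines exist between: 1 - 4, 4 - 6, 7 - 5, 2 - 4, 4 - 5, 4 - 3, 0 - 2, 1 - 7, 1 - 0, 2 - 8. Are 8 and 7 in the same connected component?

From 8 we can reach 0, 1, 2, 3, 4, 5, 6, 7, 8, which includes 7.

Yes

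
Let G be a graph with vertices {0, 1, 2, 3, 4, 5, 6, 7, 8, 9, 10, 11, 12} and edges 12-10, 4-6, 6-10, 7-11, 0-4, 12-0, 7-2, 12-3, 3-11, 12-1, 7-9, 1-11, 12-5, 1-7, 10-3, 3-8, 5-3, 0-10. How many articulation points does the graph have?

Removing 3 increases the component count from 1 to 2, so 3 is a cut vertex.
Removing 7 increases the component count from 1 to 3, so 7 is a cut vertex.
By contrast removing 1 leaves 1 component; it is not a cut vertex. No other vertex is a cut vertex either.

2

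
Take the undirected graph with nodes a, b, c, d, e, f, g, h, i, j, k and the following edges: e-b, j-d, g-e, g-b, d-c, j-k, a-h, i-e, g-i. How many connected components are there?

f is isolated — a component by itself.
Starting from a we can reach a, h. That is one component of size 2.
Starting from c we can reach c, d, j, k. That is one component of size 4.
Starting from b we can reach b, e, g, i. That is one component of size 4.
Total: 4 components.

4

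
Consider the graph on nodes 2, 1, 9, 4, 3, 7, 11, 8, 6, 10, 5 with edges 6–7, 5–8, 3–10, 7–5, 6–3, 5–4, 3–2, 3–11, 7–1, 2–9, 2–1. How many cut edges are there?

6

The edges on the cycle 6-3-2-1-7-6 are not bridges since each lies on that cycle.
But removing 3–10 disconnects 3 from 10; removing 2–9 disconnects 2 from 9; removing 5–4 disconnects 5 from 4; removing 8–5 disconnects 8 from 5 — these are bridges.
In total 6 edges are bridges.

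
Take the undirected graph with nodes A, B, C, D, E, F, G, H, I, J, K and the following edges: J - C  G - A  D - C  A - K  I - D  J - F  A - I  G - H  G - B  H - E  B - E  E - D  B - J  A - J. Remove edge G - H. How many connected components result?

1

G and H are still connected via G-B-E-H, so the component count stays at 1.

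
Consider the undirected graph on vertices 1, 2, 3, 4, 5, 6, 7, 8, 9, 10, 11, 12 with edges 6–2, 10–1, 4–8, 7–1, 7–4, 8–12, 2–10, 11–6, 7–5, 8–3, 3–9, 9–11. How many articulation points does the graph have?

2

Removing 7 increases the component count from 1 to 2, so 7 is a cut vertex.
Removing 8 increases the component count from 1 to 2, so 8 is a cut vertex.
By contrast removing 11 leaves 1 component; it is not a cut vertex. No other vertex is a cut vertex either.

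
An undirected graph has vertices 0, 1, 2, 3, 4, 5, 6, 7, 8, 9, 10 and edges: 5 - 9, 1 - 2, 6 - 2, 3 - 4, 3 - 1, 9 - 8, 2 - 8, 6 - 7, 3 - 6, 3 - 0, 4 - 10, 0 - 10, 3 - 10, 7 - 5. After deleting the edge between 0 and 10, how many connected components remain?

0 and 10 are still connected via 0-3-10, so the component count stays at 1.

1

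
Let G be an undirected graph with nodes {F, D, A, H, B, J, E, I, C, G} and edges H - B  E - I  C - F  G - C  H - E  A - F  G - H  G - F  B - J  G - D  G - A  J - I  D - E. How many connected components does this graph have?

Starting from A we can reach A, B, C, D, E, F, G, H, I, J. That is one component of size 10.
Total: 1 component.

1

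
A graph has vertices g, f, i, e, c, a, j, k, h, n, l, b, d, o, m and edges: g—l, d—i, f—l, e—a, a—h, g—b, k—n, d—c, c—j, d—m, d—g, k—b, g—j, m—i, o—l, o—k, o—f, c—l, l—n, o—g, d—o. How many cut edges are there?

The edges on the cycle d-m-i-d are not bridges since each lies on that cycle.
But removing a—h disconnects a from h; removing e—a disconnects e from a — these are bridges.
That makes 2 bridges.

2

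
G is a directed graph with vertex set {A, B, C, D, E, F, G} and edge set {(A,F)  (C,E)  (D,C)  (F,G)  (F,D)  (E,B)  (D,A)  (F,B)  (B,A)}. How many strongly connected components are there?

2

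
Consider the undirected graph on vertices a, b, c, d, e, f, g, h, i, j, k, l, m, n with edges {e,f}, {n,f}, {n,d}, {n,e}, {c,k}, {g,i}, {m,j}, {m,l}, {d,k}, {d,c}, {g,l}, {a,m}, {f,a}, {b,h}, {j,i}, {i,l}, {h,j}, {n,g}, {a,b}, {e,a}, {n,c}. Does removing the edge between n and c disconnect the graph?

No

After removing n - c, the path n-d-c still connects them, so the edge is not a bridge.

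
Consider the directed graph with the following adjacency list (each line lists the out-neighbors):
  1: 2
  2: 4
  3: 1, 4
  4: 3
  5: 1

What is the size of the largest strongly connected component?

{1, 2, 3, 4} are all mutually reachable — one SCC of size 4.
{5} is an SCC by itself.
The largest has 4 vertices.

4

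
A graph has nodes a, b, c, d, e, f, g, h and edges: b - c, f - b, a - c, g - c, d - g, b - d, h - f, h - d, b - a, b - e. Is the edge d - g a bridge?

No

After removing d - g, the path d-b-c-g still connects them, so the edge is not a bridge.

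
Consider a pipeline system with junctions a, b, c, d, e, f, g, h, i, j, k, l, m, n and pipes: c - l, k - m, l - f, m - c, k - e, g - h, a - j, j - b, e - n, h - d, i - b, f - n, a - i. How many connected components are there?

Starting from d we can reach d, g, h. That is one component of size 3.
Starting from a we can reach a, b, i, j. That is one component of size 4.
Starting from c we can reach c, e, f, k, l, m, n. That is one component of size 7.
Total: 3 components.

3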